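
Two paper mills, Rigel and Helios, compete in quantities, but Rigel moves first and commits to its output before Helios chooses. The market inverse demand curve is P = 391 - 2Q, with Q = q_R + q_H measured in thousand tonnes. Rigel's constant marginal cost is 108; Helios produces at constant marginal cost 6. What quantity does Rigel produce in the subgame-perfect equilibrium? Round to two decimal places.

The follower Helios best-responds to any q_R: π_H = (391 - 2Q)q_H - 6q_H.
∂π_H/∂q_H = 385 - 2q_R - 4q_H = 0 gives the reaction function q_H = (385 - 2q_R)/4.
The leader anticipates this reaction. Substituting into P = 391 - 2Q gives P = 397/2 - q_R, so π_R = (397/2 - q_R)q_R - 108q_R.
Maximising: ∂π_R/∂q_R = 181/2 - 2q_R = 0, giving q_R = 181/4.
Then q_H = (385 - 2·(181/4))/4 = 589/8.

45.25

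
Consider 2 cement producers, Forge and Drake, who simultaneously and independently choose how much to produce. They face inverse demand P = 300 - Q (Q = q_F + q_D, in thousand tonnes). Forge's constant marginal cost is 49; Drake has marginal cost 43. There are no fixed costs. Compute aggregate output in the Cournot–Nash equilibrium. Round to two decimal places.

Forge's profit: π_F = (300 - Q)q_F - (49q_F). Setting ∂π_F/∂q_F = 0: 251 - 2q_F - (q_D) = 0.
Drake's profit: π_D = (300 - Q)q_D - (43q_D). Setting ∂π_D/∂q_D = 0: 257 - 2q_D - (q_F) = 0.
Best responses: q_F = (251 - q_D)/2, q_D = (257 - q_F)/2.
Substituting one into the other gives q_F = 245/3 and q_D = 263/3.
Total output Q = 245/3 + 263/3 = 508/3.

169.33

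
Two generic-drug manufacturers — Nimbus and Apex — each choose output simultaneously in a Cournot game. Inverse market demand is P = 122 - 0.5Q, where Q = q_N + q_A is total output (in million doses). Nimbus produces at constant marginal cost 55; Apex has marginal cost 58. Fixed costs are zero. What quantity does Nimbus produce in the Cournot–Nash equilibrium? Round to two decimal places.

Nimbus's profit: π_N = (122 - 0.5Q)q_N - (55q_N). Setting ∂π_N/∂q_N = 0: 67 - q_N - (1/2)(q_A) = 0.
Apex's profit: π_A = (122 - 0.5Q)q_A - (58q_A). Setting ∂π_A/∂q_A = 0: 64 - q_A - (1/2)(q_N) = 0.
Rearranging gives the reaction functions q_N = (67 - (1/2)q_A) and q_A = (64 - (1/2)q_N).
Substituting one into the other gives q_N = 140/3 and q_A = 122/3.

46.67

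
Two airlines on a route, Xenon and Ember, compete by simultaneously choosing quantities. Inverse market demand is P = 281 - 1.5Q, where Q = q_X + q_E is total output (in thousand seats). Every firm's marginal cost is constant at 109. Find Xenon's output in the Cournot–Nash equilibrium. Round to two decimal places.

38.22

Each firm earns π_i = (281 - 1.5Q)q_i - 109q_i.
Setting ∂π_i/∂q_i = 0 with rivals' quantities fixed: 172 - 3q_i - (3/2)q_j = 0.
By symmetry each firm produces the same amount; substituting q_j = q_i yields q_i = 172/(9/2) = 344/9.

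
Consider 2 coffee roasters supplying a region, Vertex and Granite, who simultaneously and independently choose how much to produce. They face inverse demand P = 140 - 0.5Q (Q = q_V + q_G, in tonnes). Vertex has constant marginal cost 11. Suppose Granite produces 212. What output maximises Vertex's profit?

With the rival's output fixed at 212, Vertex's profit is π_V = (140 - (1/2)·212 - (1/2)q_V)q_V - (11q_V) = (34 - (1/2)q_V)q_V - (11q_V).
∂π_V/∂q_V = 23 - q_V = 0, so q_V = 23.

23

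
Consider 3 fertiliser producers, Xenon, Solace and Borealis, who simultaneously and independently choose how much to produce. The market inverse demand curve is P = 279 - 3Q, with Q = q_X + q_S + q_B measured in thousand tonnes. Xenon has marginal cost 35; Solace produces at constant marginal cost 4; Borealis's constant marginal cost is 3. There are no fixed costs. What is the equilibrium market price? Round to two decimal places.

Xenon's profit: π_X = (279 - 3Q)q_X - (35q_X). Setting ∂π_X/∂q_X = 0: 244 - 6q_X - 3(q_S + q_B) = 0.
Solace's first-order condition: 275 - 6q_S - 3(q_X + q_B) = 0.
Borealis's profit: π_B = (279 - 3Q)q_B - (3q_B). Setting ∂π_B/∂q_B = 0: 276 - 6q_B - 3(q_X + q_S) = 0.
Summing all 3 equations gives 795 − 12Q = 0, hence Q = 265/4.
Back-substituting: q_X = (244 − 795/4)/3 = 181/12, q_S = (275 − 795/4)/3 = 305/12, q_B = (276 − 795/4)/3 = 103/4.
Total output Q = 265/4, so price P = 279 - 3·(265/4) = 321/4.

80.25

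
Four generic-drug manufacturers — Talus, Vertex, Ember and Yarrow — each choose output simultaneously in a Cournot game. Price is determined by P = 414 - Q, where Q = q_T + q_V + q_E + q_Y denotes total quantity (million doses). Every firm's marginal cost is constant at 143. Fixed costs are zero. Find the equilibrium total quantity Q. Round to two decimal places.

216.80

Each firm earns π_i = (414 - Q)q_i - 143q_i.
Setting ∂π_i/∂q_i = 0 with rivals' quantities fixed: 271 - 2q_i - Σ_{j≠i} q_j = 0.
By symmetry each firm produces the same amount; substituting Σ_{j≠i} q_j = 3q_i yields q_i = 271/5.
Total output Q = 271/5 + 271/5 + 271/5 + 271/5 = 1084/5.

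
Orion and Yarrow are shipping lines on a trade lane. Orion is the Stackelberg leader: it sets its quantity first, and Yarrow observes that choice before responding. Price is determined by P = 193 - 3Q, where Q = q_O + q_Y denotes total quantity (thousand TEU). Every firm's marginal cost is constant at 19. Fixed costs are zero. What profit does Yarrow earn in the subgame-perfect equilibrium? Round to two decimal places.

630.75

The follower Yarrow best-responds to any q_O: π_Y = (193 - 3Q)q_Y - 19q_Y.
Follower FOC: 174 - 3q_O - 6q_Y = 0, so q_Y(q_O) = (174 - 3q_O)/6.
The leader anticipates this reaction. Substituting into P = 193 - 3Q gives P = 106 - (3/2)q_O, so π_O = (106 - (3/2)q_O)q_O - 19q_O.
Leader FOC: 87 - 3q_O = 0, so q_O = 29.
Then q_Y = (174 - 3·29)/6 = 29/2.
Price P = 193 - 3·(87/2) = 125/2.
Yarrow's profit: (125/2 - 19)·(29/2) = 630.7500.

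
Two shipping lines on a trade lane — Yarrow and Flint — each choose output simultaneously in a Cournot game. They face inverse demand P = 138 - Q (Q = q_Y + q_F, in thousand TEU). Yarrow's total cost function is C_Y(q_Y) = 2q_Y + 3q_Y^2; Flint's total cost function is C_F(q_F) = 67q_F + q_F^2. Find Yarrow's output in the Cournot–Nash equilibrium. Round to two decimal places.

Yarrow's profit: π_Y = (138 - Q)q_Y - (2q_Y + 3q_Y²). Setting ∂π_Y/∂q_Y = 0: 136 - 8q_Y - (q_F) = 0.
Flint's first-order condition: 71 - 4q_F - (q_Y) = 0.
So q_Y = (136 - q_F)/8 and q_F = (71 - q_Y)/4.
Solving the pair: q_Y = 473/31, q_F = 432/31.

15.26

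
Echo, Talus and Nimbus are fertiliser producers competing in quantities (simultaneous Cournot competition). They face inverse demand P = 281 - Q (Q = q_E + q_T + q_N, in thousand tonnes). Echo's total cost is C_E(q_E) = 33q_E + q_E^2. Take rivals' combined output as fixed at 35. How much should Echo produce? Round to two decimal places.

53.25

With rivals' combined output fixed at 35, Echo's profit is π_E = (281 - 35 - q_E)q_E - (33q_E + q_E²) = (246 - q_E)q_E - (33q_E + q_E²).
∂π_E/∂q_E = 213 - 4q_E = 0, so q_E = 213/4.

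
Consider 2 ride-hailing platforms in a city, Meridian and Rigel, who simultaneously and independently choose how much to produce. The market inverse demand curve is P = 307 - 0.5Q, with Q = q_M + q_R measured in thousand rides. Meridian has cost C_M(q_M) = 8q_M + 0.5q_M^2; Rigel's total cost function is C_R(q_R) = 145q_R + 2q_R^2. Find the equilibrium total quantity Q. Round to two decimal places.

162.92

Meridian's profit: π_M = (307 - 0.5Q)q_M - (8q_M + (1/2)q_M²). Setting ∂π_M/∂q_M = 0: 299 - 2q_M - (1/2)(q_R) = 0.
Rigel's profit: π_R = (307 - 0.5Q)q_R - (145q_R + 2q_R²). Setting ∂π_R/∂q_R = 0: 162 - 5q_R - (1/2)(q_M) = 0.
Rearranging gives the reaction functions q_M = (299 - (1/2)q_R)/2 and q_R = (162 - (1/2)q_M)/5.
Solving the pair: q_M = 145.0256, q_R = 698/39.
Total output Q = 145.0256 + 698/39 = 162.9231.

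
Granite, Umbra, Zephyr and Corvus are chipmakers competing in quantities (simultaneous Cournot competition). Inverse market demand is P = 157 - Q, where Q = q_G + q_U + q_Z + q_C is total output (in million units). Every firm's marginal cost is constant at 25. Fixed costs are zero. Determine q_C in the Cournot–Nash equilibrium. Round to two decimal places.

26.40

Each firm earns π_i = (157 - Q)q_i - 25q_i.
Setting ∂π_i/∂q_i = 0 with rivals' quantities fixed: 132 - 2q_i - Σ_{j≠i} q_j = 0.
By symmetry each firm produces the same amount; substituting Σ_{j≠i} q_j = 3q_i yields q_i = 132/5.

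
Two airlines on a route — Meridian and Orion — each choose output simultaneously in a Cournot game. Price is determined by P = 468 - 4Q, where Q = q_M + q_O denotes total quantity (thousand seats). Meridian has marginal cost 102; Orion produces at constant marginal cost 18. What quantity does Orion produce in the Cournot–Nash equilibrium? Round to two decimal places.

Meridian's profit: π_M = (468 - 4Q)q_M - (102q_M). Setting ∂π_M/∂q_M = 0: 366 - 8q_M - 4(q_O) = 0.
Orion's first-order condition: 450 - 8q_O - 4(q_M) = 0.
Best responses: q_M = (366 - 4q_O)/8, q_O = (450 - 4q_M)/8.
Substituting one into the other gives q_M = 47/2 and q_O = 89/2.

44.50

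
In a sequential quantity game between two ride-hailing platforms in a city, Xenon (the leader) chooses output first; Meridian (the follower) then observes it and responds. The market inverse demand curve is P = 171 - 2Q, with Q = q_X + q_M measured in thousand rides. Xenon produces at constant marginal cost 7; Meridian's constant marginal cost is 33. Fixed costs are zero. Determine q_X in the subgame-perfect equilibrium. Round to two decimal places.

Solve by backward induction. Given q_X, the follower Meridian maximises π_M = (171 - 2q_X - 2q_M)q_M - 33q_M.
Follower FOC: 138 - 2q_X - 4q_M = 0, so q_M(q_X) = (138 - 2q_X)/4.
Xenon substitutes q_M(q_X) into its own profit: π_X = q_X(171 - 2q_X - (138 - 2q_X)/2) - 7q_X = (102 - q_X)q_X - 7q_X.
Maximising: ∂π_X/∂q_X = 95 - 2q_X = 0, giving q_X = 95/2.
Then q_M = (138 - 2·(95/2))/4 = 43/4.

47.50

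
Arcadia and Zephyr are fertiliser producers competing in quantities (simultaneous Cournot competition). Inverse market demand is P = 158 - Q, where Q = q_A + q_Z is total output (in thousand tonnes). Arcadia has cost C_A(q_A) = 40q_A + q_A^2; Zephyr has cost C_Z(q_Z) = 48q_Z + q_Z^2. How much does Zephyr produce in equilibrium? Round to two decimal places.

Arcadia's profit: π_A = (158 - Q)q_A - (40q_A + q_A²). Setting ∂π_A/∂q_A = 0: 118 - 4q_A - (q_Z) = 0.
Zephyr's first-order condition: 110 - 4q_Z - (q_A) = 0.
So q_A = (118 - q_Z)/4 and q_Z = (110 - q_A)/4.
Solving the pair: q_A = 362/15, q_Z = 322/15.

21.47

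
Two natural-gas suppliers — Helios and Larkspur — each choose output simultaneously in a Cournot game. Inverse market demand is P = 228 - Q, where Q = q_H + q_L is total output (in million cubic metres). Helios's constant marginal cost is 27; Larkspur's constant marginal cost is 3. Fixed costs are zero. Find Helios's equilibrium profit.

Helios's profit: π_H = (228 - Q)q_H - (27q_H). Setting ∂π_H/∂q_H = 0: 201 - 2q_H - (q_L) = 0.
Larkspur's profit: π_L = (228 - Q)q_L - (3q_L). Setting ∂π_L/∂q_L = 0: 225 - 2q_L - (q_H) = 0.
So q_H = (201 - q_L)/2 and q_L = (225 - q_H)/2.
Solving the pair: q_H = 59, q_L = 83.
Price P = 228 - 142 = 86.
Helios's profit: (86 - 27)·59 = 3481.

3481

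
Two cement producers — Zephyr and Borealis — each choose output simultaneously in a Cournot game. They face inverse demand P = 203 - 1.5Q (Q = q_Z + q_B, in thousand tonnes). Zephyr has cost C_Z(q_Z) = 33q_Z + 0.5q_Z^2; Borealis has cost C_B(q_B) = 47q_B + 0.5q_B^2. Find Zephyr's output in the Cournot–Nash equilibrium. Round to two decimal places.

Zephyr's profit: π_Z = (203 - 1.5Q)q_Z - (33q_Z + (1/2)q_Z²). Setting ∂π_Z/∂q_Z = 0: 170 - 4q_Z - (3/2)(q_B) = 0.
Borealis's first-order condition: 156 - 4q_B - (3/2)(q_Z) = 0.
So q_Z = (170 - (3/2)q_B)/4 and q_B = (156 - (3/2)q_Z)/4.
Solving the pair: q_Z = 1784/55, q_B = 1476/55.

32.44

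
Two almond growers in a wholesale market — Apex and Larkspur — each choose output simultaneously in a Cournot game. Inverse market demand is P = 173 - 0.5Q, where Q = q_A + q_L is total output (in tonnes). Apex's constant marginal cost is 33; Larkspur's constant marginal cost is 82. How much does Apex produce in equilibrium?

126

Apex's profit: π_A = (173 - 0.5Q)q_A - (33q_A). Setting ∂π_A/∂q_A = 0: 140 - q_A - (1/2)(q_L) = 0.
Larkspur's first-order condition: 91 - q_L - (1/2)(q_A) = 0.
So q_A = (140 - (1/2)q_L) and q_L = (91 - (1/2)q_A).
Substituting one into the other gives q_A = 126 and q_L = 28.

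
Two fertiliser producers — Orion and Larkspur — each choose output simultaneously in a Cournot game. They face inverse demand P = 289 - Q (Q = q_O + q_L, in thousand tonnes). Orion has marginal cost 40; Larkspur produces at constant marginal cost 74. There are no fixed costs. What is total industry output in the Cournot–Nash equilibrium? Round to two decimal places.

Orion's profit: π_O = (289 - Q)q_O - (40q_O). Setting ∂π_O/∂q_O = 0: 249 - 2q_O - (q_L) = 0.
Larkspur's first-order condition: 215 - 2q_L - (q_O) = 0.
Best responses: q_O = (249 - q_L)/2, q_L = (215 - q_O)/2.
Substituting one into the other gives q_O = 283/3 and q_L = 181/3.
Total output Q = 283/3 + 181/3 = 464/3.

154.67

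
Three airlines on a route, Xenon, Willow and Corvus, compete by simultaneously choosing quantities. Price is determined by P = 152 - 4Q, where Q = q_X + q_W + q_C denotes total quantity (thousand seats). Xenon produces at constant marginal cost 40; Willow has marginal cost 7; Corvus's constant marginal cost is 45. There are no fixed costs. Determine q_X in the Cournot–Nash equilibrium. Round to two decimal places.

5.25

Xenon's profit: π_X = (152 - 4Q)q_X - (40q_X). Setting ∂π_X/∂q_X = 0: 112 - 8q_X - 4(q_W + q_C) = 0.
Willow's first-order condition: 145 - 8q_W - 4(q_X + q_C) = 0.
Corvus's first-order condition: 107 - 8q_C - 4(q_X + q_W) = 0.
Adding the 3 first-order conditions: 364 − 16Q = 0, so Q = 91/4.
Back-substituting: q_X = (112 − 91)/4 = 21/4, q_W = (145 − 91)/4 = 27/2, q_C = (107 − 91)/4 = 4.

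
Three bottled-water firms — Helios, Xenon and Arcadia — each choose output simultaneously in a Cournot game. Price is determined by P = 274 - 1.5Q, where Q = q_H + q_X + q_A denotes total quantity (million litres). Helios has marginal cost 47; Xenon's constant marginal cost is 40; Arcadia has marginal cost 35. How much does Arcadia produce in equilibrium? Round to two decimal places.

42.67

Helios's profit: π_H = (274 - 1.5Q)q_H - (47q_H). Setting ∂π_H/∂q_H = 0: 227 - 3q_H - (3/2)(q_X + q_A) = 0.
Xenon's first-order condition: 234 - 3q_X - (3/2)(q_H + q_A) = 0.
Arcadia's profit: π_A = (274 - 1.5Q)q_A - (35q_A). Setting ∂π_A/∂q_A = 0: 239 - 3q_A - (3/2)(q_H + q_X) = 0.
Adding the 3 conditions: 700 − 3Q − 3Q = 0, i.e. Q = 350/3.
Back-substituting: q_H = (227 − 175)/(3/2) = 104/3, q_X = (234 − 175)/(3/2) = 118/3, q_A = (239 − 175)/(3/2) = 128/3.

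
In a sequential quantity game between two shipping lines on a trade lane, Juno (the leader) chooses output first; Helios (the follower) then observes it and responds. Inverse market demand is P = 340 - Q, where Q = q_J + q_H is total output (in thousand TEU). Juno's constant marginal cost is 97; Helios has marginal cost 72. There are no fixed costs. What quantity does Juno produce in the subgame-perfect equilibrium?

109

The follower Helios best-responds to any q_J: π_H = (340 - Q)q_H - 72q_H.
Follower FOC: 268 - q_J - 2q_H = 0, so q_H(q_J) = (268 - q_J)/2.
Juno substitutes q_H(q_J) into its own profit: π_J = q_J(340 - q_J - (268 - q_J)/2) - 97q_J = (206 - (1/2)q_J)q_J - 97q_J.
The leader's first-order condition 109 - q_J = 0 yields q_J = 109.
Then q_H = (268 - 109)/2 = 159/2.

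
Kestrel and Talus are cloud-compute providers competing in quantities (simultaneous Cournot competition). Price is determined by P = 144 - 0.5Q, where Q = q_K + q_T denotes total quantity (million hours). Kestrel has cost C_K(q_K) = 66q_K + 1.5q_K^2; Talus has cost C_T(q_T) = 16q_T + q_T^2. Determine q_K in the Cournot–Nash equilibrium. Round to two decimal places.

Kestrel's profit: π_K = (144 - 0.5Q)q_K - (66q_K + (3/2)q_K²). Setting ∂π_K/∂q_K = 0: 78 - 4q_K - (1/2)(q_T) = 0.
Talus's first-order condition: 128 - 3q_T - (1/2)(q_K) = 0.
Rearranging gives the reaction functions q_K = (78 - (1/2)q_T)/4 and q_T = (128 - (1/2)q_K)/3.
Substituting one into the other gives q_K = 680/47 and q_T = 1892/47.

14.47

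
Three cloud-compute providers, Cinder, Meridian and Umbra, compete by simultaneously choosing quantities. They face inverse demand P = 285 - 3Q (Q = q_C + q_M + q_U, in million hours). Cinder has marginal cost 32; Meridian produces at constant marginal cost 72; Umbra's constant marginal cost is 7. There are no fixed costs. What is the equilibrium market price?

99

Cinder's profit: π_C = (285 - 3Q)q_C - (32q_C). Setting ∂π_C/∂q_C = 0: 253 - 6q_C - 3(q_M + q_U) = 0.
Meridian's profit: π_M = (285 - 3Q)q_M - (72q_M). Setting ∂π_M/∂q_M = 0: 213 - 6q_M - 3(q_C + q_U) = 0.
Umbra's first-order condition: 278 - 6q_U - 3(q_C + q_M) = 0.
Summing all 3 equations gives 744 − 12Q = 0, hence Q = 62.
Back-substituting: q_C = (253 − 186)/3 = 67/3, q_M = (213 − 186)/3 = 9, q_U = (278 − 186)/3 = 92/3.
Total output Q = 62, so price P = 285 - 3·62 = 99.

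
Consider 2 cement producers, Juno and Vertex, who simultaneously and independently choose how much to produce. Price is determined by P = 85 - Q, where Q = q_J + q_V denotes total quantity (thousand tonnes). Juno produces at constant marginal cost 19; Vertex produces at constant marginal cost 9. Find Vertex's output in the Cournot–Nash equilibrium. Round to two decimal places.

Juno's profit: π_J = (85 - Q)q_J - (19q_J). Setting ∂π_J/∂q_J = 0: 66 - 2q_J - (q_V) = 0.
Vertex's first-order condition: 76 - 2q_V - (q_J) = 0.
Rearranging gives the reaction functions q_J = (66 - q_V)/2 and q_V = (76 - q_J)/2.
Substituting one into the other gives q_J = 56/3 and q_V = 86/3.

28.67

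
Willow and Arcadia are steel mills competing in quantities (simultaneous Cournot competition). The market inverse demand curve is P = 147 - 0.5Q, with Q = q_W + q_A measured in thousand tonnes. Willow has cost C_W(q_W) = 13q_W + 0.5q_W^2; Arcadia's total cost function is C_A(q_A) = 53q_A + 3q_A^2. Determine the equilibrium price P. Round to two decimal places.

Willow's profit: π_W = (147 - 0.5Q)q_W - (13q_W + (1/2)q_W²). Setting ∂π_W/∂q_W = 0: 134 - 2q_W - (1/2)(q_A) = 0.
Arcadia's first-order condition: 94 - 7q_A - (1/2)(q_W) = 0.
Best responses: q_W = (134 - (1/2)q_A)/2, q_A = (94 - (1/2)q_W)/7.
Solving the pair: q_W = 324/5, q_A = 44/5.
Total output Q = 368/5, so price P = 147 - (1/2)·(368/5) = 551/5.

110.20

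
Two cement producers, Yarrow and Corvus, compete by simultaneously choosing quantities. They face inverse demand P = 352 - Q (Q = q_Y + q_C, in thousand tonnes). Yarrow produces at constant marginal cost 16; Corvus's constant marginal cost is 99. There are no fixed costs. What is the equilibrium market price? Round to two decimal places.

155.67

Yarrow's profit: π_Y = (352 - Q)q_Y - (16q_Y). Setting ∂π_Y/∂q_Y = 0: 336 - 2q_Y - (q_C) = 0.
Corvus's first-order condition: 253 - 2q_C - (q_Y) = 0.
Rearranging gives the reaction functions q_Y = (336 - q_C)/2 and q_C = (253 - q_Y)/2.
Solving the pair: q_Y = 419/3, q_C = 170/3.
Total output Q = 589/3, so price P = 352 - 589/3 = 467/3.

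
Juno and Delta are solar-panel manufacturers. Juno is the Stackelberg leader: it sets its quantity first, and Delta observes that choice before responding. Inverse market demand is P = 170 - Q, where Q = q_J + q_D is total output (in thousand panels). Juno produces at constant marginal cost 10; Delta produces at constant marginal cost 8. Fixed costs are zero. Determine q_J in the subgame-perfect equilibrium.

The follower Delta best-responds to any q_J: π_D = (170 - Q)q_D - 8q_D.
Follower FOC: 162 - q_J - 2q_D = 0, so q_D(q_J) = (162 - q_J)/2.
Juno substitutes q_D(q_J) into its own profit: π_J = q_J(170 - q_J - (162 - q_J)/2) - 10q_J = (89 - (1/2)q_J)q_J - 10q_J.
Leader FOC: 79 - q_J = 0, so q_J = 79.
Then q_D = (162 - 79)/2 = 83/2.

79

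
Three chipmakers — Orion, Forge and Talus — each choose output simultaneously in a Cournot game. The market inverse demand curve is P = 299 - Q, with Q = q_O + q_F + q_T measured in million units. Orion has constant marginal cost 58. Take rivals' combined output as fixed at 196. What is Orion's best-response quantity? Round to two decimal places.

22.50

With rivals' combined output fixed at 196, Orion's profit is π_O = (299 - 196 - q_O)q_O - (58q_O) = (103 - q_O)q_O - (58q_O).
∂π_O/∂q_O = 45 - 2q_O = 0, so q_O = 45/2.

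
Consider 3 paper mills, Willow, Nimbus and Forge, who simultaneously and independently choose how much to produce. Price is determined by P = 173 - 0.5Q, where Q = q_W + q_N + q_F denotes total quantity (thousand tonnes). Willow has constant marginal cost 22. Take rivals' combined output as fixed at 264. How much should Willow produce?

19

With rivals' combined output fixed at 264, Willow's profit is π_W = (173 - (1/2)·264 - (1/2)q_W)q_W - (22q_W) = (41 - (1/2)q_W)q_W - (22q_W).
∂π_W/∂q_W = 19 - q_W = 0, so q_W = 19.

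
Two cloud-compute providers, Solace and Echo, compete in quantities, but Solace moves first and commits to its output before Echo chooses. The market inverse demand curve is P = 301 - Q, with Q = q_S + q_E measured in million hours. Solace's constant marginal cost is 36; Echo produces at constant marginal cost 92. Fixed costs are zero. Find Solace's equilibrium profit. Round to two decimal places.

The follower Echo best-responds to any q_S: π_E = (301 - Q)q_E - 92q_E.
∂π_E/∂q_E = 209 - q_S - 2q_E = 0 gives the reaction function q_E = (209 - q_S)/2.
The leader anticipates this reaction. Substituting into P = 301 - Q gives P = 393/2 - (1/2)q_S, so π_S = (393/2 - (1/2)q_S)q_S - 36q_S.
The leader's first-order condition 321/2 - q_S = 0 yields q_S = 321/2.
Then q_E = (209 - 321/2)/2 = 97/4.
Price P = 301 - 739/4 = 465/4.
Solace's profit: (465/4 - 36)·(321/2) = 12880.1250.

12880.13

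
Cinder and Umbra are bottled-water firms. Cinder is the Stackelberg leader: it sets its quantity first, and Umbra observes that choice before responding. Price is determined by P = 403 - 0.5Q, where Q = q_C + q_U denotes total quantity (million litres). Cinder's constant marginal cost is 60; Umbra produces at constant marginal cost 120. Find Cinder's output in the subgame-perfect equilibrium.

403

The follower Umbra best-responds to any q_C: π_U = (403 - 0.5Q)q_U - 120q_U.
Follower FOC: 283 - (1/2)q_C - q_U = 0, so q_U(q_C) = (283 - (1/2)q_C).
Cinder substitutes q_U(q_C) into its own profit: π_C = q_C(403 - (1/2)q_C - (283 - (1/2)q_C)/2) - 60q_C = (523/2 - (1/4)q_C)q_C - 60q_C.
The leader's first-order condition 403/2 - (1/2)q_C = 0 yields q_C = 403.
Then q_U = (283 - (1/2)·403) = 163/2.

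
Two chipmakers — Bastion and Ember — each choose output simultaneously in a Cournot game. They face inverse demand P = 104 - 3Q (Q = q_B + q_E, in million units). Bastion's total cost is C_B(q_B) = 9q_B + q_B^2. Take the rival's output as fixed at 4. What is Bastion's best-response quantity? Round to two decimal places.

10.38

With the rival's output fixed at 4, Bastion's profit is π_B = (104 - 3·4 - 3q_B)q_B - (9q_B + q_B²) = (92 - 3q_B)q_B - (9q_B + q_B²).
∂π_B/∂q_B = 83 - 8q_B = 0, so q_B = 83/8.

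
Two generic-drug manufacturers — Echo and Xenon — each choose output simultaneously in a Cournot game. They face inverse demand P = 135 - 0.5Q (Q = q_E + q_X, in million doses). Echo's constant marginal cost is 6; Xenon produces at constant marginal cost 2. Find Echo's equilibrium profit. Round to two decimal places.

3472.22

Echo's profit: π_E = (135 - 0.5Q)q_E - (6q_E). Setting ∂π_E/∂q_E = 0: 129 - q_E - (1/2)(q_X) = 0.
Xenon's profit: π_X = (135 - 0.5Q)q_X - (2q_X). Setting ∂π_X/∂q_X = 0: 133 - q_X - (1/2)(q_E) = 0.
So q_E = (129 - (1/2)q_X) and q_X = (133 - (1/2)q_E).
Solving the pair: q_E = 250/3, q_X = 274/3.
Price P = 135 - (1/2)·(524/3) = 143/3.
Echo's profit: (143/3 - 6)·(250/3) = 3472.2222.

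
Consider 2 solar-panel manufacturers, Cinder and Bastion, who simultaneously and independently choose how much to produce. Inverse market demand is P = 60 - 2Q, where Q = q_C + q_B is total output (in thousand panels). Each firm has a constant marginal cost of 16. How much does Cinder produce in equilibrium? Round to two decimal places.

Each firm earns π_i = (60 - 2Q)q_i - 16q_i.
First-order condition (treating rivals' output as given): 44 - 4q_i - 2q_j = 0.
By symmetry each firm produces the same amount; substituting q_j = q_i yields q_i = 44/6 = 22/3.

7.33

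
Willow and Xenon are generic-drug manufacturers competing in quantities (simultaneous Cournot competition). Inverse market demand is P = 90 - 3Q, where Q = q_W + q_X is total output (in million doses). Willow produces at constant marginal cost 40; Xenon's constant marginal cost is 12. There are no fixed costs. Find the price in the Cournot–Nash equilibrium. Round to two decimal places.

Willow's profit: π_W = (90 - 3Q)q_W - (40q_W). Setting ∂π_W/∂q_W = 0: 50 - 6q_W - 3(q_X) = 0.
Xenon's first-order condition: 78 - 6q_X - 3(q_W) = 0.
Rearranging gives the reaction functions q_W = (50 - 3q_X)/6 and q_X = (78 - 3q_W)/6.
Substituting one into the other gives q_W = 22/9 and q_X = 106/9.
Total output Q = 128/9, so price P = 90 - 3·(128/9) = 142/3.

47.33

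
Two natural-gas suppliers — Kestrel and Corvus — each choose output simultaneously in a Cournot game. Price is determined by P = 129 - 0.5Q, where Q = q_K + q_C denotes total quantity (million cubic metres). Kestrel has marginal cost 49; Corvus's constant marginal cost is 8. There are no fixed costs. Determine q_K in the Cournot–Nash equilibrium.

Kestrel's profit: π_K = (129 - 0.5Q)q_K - (49q_K). Setting ∂π_K/∂q_K = 0: 80 - q_K - (1/2)(q_C) = 0.
Corvus's first-order condition: 121 - q_C - (1/2)(q_K) = 0.
Rearranging gives the reaction functions q_K = (80 - (1/2)q_C) and q_C = (121 - (1/2)q_K).
Substituting one into the other gives q_K = 26 and q_C = 108.

26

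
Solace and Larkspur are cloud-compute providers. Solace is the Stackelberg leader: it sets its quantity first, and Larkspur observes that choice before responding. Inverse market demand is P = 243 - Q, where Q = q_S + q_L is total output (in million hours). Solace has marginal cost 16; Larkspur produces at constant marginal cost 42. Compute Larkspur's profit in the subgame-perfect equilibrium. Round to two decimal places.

The follower Larkspur best-responds to any q_S: π_L = (243 - Q)q_L - 42q_L.
Setting the follower's marginal profit to zero, 201 - q_S - 2q_L = 0, i.e. q_L = (201 - q_S)/2.
The leader anticipates this reaction. Substituting into P = 243 - Q gives P = 285/2 - (1/2)q_S, so π_S = (285/2 - (1/2)q_S)q_S - 16q_S.
Leader FOC: 253/2 - q_S = 0, so q_S = 253/2.
Then q_L = (201 - 253/2)/2 = 149/4.
Price P = 243 - 655/4 = 317/4.
Larkspur's profit: (317/4 - 42)·(149/4) = 1387.5625.

1387.56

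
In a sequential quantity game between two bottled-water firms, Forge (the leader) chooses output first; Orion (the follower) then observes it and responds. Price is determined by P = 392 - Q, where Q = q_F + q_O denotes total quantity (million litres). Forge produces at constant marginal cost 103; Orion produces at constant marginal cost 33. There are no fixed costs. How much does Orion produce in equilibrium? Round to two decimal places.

The follower Orion best-responds to any q_F: π_O = (392 - Q)q_O - 33q_O.
Setting the follower's marginal profit to zero, 359 - q_F - 2q_O = 0, i.e. q_O = (359 - q_F)/2.
Forge substitutes q_O(q_F) into its own profit: π_F = q_F(392 - q_F - (359 - q_F)/2) - 103q_F = (425/2 - (1/2)q_F)q_F - 103q_F.
The leader's first-order condition 219/2 - q_F = 0 yields q_F = 219/2.
Then q_O = (359 - 219/2)/2 = 499/4.

124.75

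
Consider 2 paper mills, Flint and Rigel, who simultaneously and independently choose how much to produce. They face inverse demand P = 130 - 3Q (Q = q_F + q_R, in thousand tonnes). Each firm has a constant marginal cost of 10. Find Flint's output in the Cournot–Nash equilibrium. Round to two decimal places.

Each firm earns π_i = (130 - 3Q)q_i - 10q_i.
Setting ∂π_i/∂q_i = 0 with rivals' quantities fixed: 120 - 6q_i - 3q_j = 0.
By symmetry each firm produces the same amount; substituting q_j = q_i yields q_i = 120/9 = 40/3.

13.33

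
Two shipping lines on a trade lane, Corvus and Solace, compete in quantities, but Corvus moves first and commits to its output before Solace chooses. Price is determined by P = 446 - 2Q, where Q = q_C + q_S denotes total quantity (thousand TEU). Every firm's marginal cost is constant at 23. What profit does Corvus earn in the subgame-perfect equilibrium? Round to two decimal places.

The follower Solace best-responds to any q_C: π_S = (446 - 2Q)q_S - 23q_S.
Follower FOC: 423 - 2q_C - 4q_S = 0, so q_S(q_C) = (423 - 2q_C)/4.
Corvus substitutes q_S(q_C) into its own profit: π_C = q_C(446 - 2q_C - (423 - 2q_C)/2) - 23q_C = (469/2 - q_C)q_C - 23q_C.
The leader's first-order condition 423/2 - 2q_C = 0 yields q_C = 423/4.
Then q_S = (423 - 2·(423/4))/4 = 423/8.
Price P = 446 - 2·(1269/8) = 515/4.
Corvus's profit: (515/4 - 23)·(423/4) = 11183.0625.

11183.06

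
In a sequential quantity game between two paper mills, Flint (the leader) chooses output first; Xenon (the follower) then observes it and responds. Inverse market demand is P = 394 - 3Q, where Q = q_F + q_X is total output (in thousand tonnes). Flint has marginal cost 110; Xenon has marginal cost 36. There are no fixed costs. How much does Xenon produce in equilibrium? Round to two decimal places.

Solve by backward induction. Given q_F, the follower Xenon maximises π_X = (394 - 3q_F - 3q_X)q_X - 36q_X.
Setting the follower's marginal profit to zero, 358 - 3q_F - 6q_X = 0, i.e. q_X = (358 - 3q_F)/6.
The leader anticipates this reaction. Substituting into P = 394 - 3Q gives P = 215 - (3/2)q_F, so π_F = (215 - (3/2)q_F)q_F - 110q_F.
The leader's first-order condition 105 - 3q_F = 0 yields q_F = 35.
Then q_X = (358 - 3·35)/6 = 253/6.

42.17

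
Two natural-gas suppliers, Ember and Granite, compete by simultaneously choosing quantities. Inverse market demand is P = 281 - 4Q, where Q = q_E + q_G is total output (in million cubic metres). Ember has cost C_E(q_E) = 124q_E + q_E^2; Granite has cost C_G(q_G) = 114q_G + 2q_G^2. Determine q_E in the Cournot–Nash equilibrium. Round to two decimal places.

Ember's profit: π_E = (281 - 4Q)q_E - (124q_E + q_E²). Setting ∂π_E/∂q_E = 0: 157 - 10q_E - 4(q_G) = 0.
Granite's profit: π_G = (281 - 4Q)q_G - (114q_G + 2q_G²). Setting ∂π_G/∂q_G = 0: 167 - 12q_G - 4(q_E) = 0.
Rearranging gives the reaction functions q_E = (157 - 4q_G)/10 and q_G = (167 - 4q_E)/12.
Solving the pair: q_E = 152/13, q_G = 521/52.

11.69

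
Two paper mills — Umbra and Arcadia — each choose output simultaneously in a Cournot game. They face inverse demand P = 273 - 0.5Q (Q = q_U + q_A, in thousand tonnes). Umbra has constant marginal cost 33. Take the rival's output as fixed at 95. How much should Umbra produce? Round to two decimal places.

With the rival's output fixed at 95, Umbra's profit is π_U = (273 - (1/2)·95 - (1/2)q_U)q_U - (33q_U) = (451/2 - (1/2)q_U)q_U - (33q_U).
∂π_U/∂q_U = 385/2 - q_U = 0, so q_U = 385/2.

192.50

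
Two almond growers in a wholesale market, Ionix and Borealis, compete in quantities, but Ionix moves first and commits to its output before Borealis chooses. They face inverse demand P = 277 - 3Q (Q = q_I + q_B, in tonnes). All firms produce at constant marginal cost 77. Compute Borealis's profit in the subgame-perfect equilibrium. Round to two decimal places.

833.33

The follower Borealis best-responds to any q_I: π_B = (277 - 3Q)q_B - 77q_B.
Follower FOC: 200 - 3q_I - 6q_B = 0, so q_B(q_I) = (200 - 3q_I)/6.
The leader anticipates this reaction. Substituting into P = 277 - 3Q gives P = 177 - (3/2)q_I, so π_I = (177 - (3/2)q_I)q_I - 77q_I.
The leader's first-order condition 100 - 3q_I = 0 yields q_I = 100/3.
Then q_B = (200 - 3·(100/3))/6 = 50/3.
Price P = 277 - 3·50 = 127.
Borealis's profit: (127 - 77)·(50/3) = 833.3333.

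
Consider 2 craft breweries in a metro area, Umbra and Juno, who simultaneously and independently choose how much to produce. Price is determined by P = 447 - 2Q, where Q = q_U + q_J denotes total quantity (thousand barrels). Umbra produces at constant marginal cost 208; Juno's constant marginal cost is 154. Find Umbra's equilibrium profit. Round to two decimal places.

Umbra's profit: π_U = (447 - 2Q)q_U - (208q_U). Setting ∂π_U/∂q_U = 0: 239 - 4q_U - 2(q_J) = 0.
Juno's first-order condition: 293 - 4q_J - 2(q_U) = 0.
Best responses: q_U = (239 - 2q_J)/4, q_J = (293 - 2q_U)/4.
Solving the pair: q_U = 185/6, q_J = 347/6.
Price P = 447 - 2·(266/3) = 809/3.
Umbra's profit: (809/3 - 208)·(185/6) = 1901.3889.

1901.39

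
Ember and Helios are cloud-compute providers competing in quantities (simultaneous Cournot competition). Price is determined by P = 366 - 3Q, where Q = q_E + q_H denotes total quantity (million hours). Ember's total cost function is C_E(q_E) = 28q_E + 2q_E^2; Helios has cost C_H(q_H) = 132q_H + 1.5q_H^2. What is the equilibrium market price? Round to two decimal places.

230.22

Ember's profit: π_E = (366 - 3Q)q_E - (28q_E + 2q_E²). Setting ∂π_E/∂q_E = 0: 338 - 10q_E - 3(q_H) = 0.
Helios's profit: π_H = (366 - 3Q)q_H - (132q_H + (3/2)q_H²). Setting ∂π_H/∂q_H = 0: 234 - 9q_H - 3(q_E) = 0.
Rearranging gives the reaction functions q_E = (338 - 3q_H)/10 and q_H = (234 - 3q_E)/9.
Solving the pair: q_E = 260/9, q_H = 442/27.
Total output Q = 1222/27, so price P = 366 - 3·(1222/27) = 230.2222.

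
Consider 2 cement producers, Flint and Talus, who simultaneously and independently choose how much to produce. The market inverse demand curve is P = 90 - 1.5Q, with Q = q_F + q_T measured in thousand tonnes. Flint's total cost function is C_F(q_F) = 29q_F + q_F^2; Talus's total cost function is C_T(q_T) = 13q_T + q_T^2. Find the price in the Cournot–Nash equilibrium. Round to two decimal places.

Flint's profit: π_F = (90 - 1.5Q)q_F - (29q_F + q_F²). Setting ∂π_F/∂q_F = 0: 61 - 5q_F - (3/2)(q_T) = 0.
Talus's first-order condition: 77 - 5q_T - (3/2)(q_F) = 0.
Best responses: q_F = (61 - (3/2)q_T)/5, q_T = (77 - (3/2)q_F)/5.
Solving the pair: q_F = 758/91, q_T = 1174/91.
Total output Q = 276/13, so price P = 90 - (3/2)·(276/13) = 756/13.

58.15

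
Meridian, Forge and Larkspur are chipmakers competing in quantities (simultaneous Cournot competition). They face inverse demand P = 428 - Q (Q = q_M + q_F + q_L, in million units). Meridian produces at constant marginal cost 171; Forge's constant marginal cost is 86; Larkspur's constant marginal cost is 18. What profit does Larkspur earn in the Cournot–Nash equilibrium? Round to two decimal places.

24885.06

Meridian's profit: π_M = (428 - Q)q_M - (171q_M). Setting ∂π_M/∂q_M = 0: 257 - 2q_M - (q_F + q_L) = 0.
Forge's profit: π_F = (428 - Q)q_F - (86q_F). Setting ∂π_F/∂q_F = 0: 342 - 2q_F - (q_M + q_L) = 0.
Larkspur's profit: π_L = (428 - Q)q_L - (18q_L). Setting ∂π_L/∂q_L = 0: 410 - 2q_L - (q_M + q_F) = 0.
Summing all 3 equations gives 1009 − 4Q = 0, hence Q = 1009/4.
Back-substituting: q_M = (257 − 1009/4) = 19/4, q_F = (342 − 1009/4) = 359/4, q_L = (410 − 1009/4) = 631/4.
Price P = 428 - 1009/4 = 703/4.
Larkspur's profit: (703/4 - 18)·(631/4) = 24885.0625.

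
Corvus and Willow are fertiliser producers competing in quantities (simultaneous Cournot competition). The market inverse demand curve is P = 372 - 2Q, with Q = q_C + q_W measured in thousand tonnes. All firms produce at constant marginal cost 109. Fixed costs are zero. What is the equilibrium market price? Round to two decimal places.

A representative firm's profit is π_i = q_i(372 - 2Q) - 109q_i.
First-order condition (treating rivals' output as given): 263 - 4q_i - 2q_j = 0.
By symmetry each firm produces the same amount; substituting q_j = q_i yields q_i = 263/6.
Total output Q = 263/3, so price P = 372 - 2·(263/3) = 590/3.

196.67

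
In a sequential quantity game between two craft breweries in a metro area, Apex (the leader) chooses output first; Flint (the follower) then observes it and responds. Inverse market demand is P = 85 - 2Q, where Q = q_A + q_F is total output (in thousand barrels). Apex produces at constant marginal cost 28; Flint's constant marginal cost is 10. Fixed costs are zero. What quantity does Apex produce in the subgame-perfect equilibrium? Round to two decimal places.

Solve by backward induction. Given q_A, the follower Flint maximises π_F = (85 - 2q_A - 2q_F)q_F - 10q_F.
∂π_F/∂q_F = 75 - 2q_A - 4q_F = 0 gives the reaction function q_F = (75 - 2q_A)/4.
The leader anticipates this reaction. Substituting into P = 85 - 2Q gives P = 95/2 - q_A, so π_A = (95/2 - q_A)q_A - 28q_A.
Maximising: ∂π_A/∂q_A = 39/2 - 2q_A = 0, giving q_A = 39/4.
Then q_F = (75 - 2·(39/4))/4 = 111/8.

9.75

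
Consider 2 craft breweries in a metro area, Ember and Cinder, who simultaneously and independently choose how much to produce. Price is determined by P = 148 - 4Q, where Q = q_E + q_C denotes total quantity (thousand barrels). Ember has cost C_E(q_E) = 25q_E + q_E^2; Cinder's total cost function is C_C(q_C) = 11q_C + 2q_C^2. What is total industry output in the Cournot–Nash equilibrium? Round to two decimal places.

Ember's profit: π_E = (148 - 4Q)q_E - (25q_E + q_E²). Setting ∂π_E/∂q_E = 0: 123 - 10q_E - 4(q_C) = 0.
Cinder's profit: π_C = (148 - 4Q)q_C - (11q_C + 2q_C²). Setting ∂π_C/∂q_C = 0: 137 - 12q_C - 4(q_E) = 0.
So q_E = (123 - 4q_C)/10 and q_C = (137 - 4q_E)/12.
Solving the pair: q_E = 116/13, q_C = 439/52.
Total output Q = 116/13 + 439/52 = 903/52.

17.37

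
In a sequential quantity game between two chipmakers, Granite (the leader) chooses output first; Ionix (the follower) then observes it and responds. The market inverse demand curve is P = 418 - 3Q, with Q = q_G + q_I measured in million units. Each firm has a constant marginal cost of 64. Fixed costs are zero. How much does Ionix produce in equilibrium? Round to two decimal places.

The follower Ionix best-responds to any q_G: π_I = (418 - 3Q)q_I - 64q_I.
∂π_I/∂q_I = 354 - 3q_G - 6q_I = 0 gives the reaction function q_I = (354 - 3q_G)/6.
Granite substitutes q_I(q_G) into its own profit: π_G = q_G(418 - 3q_G - (354 - 3q_G)/2) - 64q_G = (241 - (3/2)q_G)q_G - 64q_G.
Leader FOC: 177 - 3q_G = 0, so q_G = 59.
Then q_I = (354 - 3·59)/6 = 59/2.

29.50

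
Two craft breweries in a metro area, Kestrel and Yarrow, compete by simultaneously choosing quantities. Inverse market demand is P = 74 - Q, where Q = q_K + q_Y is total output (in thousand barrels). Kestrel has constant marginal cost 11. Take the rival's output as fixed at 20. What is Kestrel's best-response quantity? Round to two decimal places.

With the rival's output fixed at 20, Kestrel's profit is π_K = (74 - 20 - q_K)q_K - (11q_K) = (54 - q_K)q_K - (11q_K).
∂π_K/∂q_K = 43 - 2q_K = 0, so q_K = 43/2.

21.50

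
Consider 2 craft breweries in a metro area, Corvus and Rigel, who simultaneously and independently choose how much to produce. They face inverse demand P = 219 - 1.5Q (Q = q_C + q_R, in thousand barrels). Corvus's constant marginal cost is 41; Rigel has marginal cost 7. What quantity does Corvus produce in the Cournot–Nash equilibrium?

32

Corvus's profit: π_C = (219 - 1.5Q)q_C - (41q_C). Setting ∂π_C/∂q_C = 0: 178 - 3q_C - (3/2)(q_R) = 0.
Rigel's first-order condition: 212 - 3q_R - (3/2)(q_C) = 0.
Rearranging gives the reaction functions q_C = (178 - (3/2)q_R)/3 and q_R = (212 - (3/2)q_C)/3.
Substituting one into the other gives q_C = 32 and q_R = 164/3.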